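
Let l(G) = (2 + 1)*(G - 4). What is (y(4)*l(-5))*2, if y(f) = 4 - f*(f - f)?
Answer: -216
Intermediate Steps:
l(G) = -12 + 3*G (l(G) = 3*(-4 + G) = -12 + 3*G)
y(f) = 4 (y(f) = 4 - f*0 = 4 - 1*0 = 4 + 0 = 4)
(y(4)*l(-5))*2 = (4*(-12 + 3*(-5)))*2 = (4*(-12 - 15))*2 = (4*(-27))*2 = -108*2 = -216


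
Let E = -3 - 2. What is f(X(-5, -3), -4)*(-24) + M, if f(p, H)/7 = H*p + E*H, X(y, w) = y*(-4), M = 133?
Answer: 10213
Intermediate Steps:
E = -5
X(y, w) = -4*y
f(p, H) = -35*H + 7*H*p (f(p, H) = 7*(H*p - 5*H) = 7*(-5*H + H*p) = -35*H + 7*H*p)
f(X(-5, -3), -4)*(-24) + M = (7*(-4)*(-5 - 4*(-5)))*(-24) + 133 = (7*(-4)*(-5 + 20))*(-24) + 133 = (7*(-4)*15)*(-24) + 133 = -420*(-24) + 133 = 10080 + 133 = 10213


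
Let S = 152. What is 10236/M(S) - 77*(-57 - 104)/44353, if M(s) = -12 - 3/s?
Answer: -22994980499/27010977 ≈ -851.32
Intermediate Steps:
M(s) = -12 - 3/s
10236/M(S) - 77*(-57 - 104)/44353 = 10236/(-12 - 3/152) - 77*(-57 - 104)/44353 = 10236/(-12 - 3*1/152) - 77*(-161)*(1/44353) = 10236/(-12 - 3/152) + 12397*(1/44353) = 10236/(-1827/152) + 12397/44353 = 10236*(-152/1827) + 12397/44353 = -518624/609 + 12397/44353 = -22994980499/27010977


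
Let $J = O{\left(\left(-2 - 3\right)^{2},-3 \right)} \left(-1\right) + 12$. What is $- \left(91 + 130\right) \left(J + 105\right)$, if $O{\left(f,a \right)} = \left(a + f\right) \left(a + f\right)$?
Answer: $81107$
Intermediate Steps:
$O{\left(f,a \right)} = \left(a + f\right)^{2}$
$J = -472$ ($J = \left(-3 + \left(-2 - 3\right)^{2}\right)^{2} \left(-1\right) + 12 = \left(-3 + \left(-5\right)^{2}\right)^{2} \left(-1\right) + 12 = \left(-3 + 25\right)^{2} \left(-1\right) + 12 = 22^{2} \left(-1\right) + 12 = 484 \left(-1\right) + 12 = -484 + 12 = -472$)
$- \left(91 + 130\right) \left(J + 105\right) = - \left(91 + 130\right) \left(-472 + 105\right) = - 221 \left(-367\right) = \left(-1\right) \left(-81107\right) = 81107$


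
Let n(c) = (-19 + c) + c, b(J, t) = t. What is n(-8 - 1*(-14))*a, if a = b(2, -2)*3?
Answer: 42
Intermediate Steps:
n(c) = -19 + 2*c
a = -6 (a = -2*3 = -6)
n(-8 - 1*(-14))*a = (-19 + 2*(-8 - 1*(-14)))*(-6) = (-19 + 2*(-8 + 14))*(-6) = (-19 + 2*6)*(-6) = (-19 + 12)*(-6) = -7*(-6) = 42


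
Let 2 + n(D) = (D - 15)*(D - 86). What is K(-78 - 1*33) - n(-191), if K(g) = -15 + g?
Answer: -57186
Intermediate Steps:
n(D) = -2 + (-86 + D)*(-15 + D) (n(D) = -2 + (D - 15)*(D - 86) = -2 + (-15 + D)*(-86 + D) = -2 + (-86 + D)*(-15 + D))
K(-78 - 1*33) - n(-191) = (-15 + (-78 - 1*33)) - (1288 + (-191)**2 - 101*(-191)) = (-15 + (-78 - 33)) - (1288 + 36481 + 19291) = (-15 - 111) - 1*57060 = -126 - 57060 = -57186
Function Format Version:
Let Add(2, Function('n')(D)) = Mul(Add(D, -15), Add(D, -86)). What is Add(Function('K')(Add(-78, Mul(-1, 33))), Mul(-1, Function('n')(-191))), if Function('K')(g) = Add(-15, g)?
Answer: -57186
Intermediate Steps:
Function('n')(D) = Add(-2, Mul(Add(-86, D), Add(-15, D))) (Function('n')(D) = Add(-2, Mul(Add(D, -15), Add(D, -86))) = Add(-2, Mul(Add(-15, D), Add(-86, D))) = Add(-2, Mul(Add(-86, D), Add(-15, D))))
Add(Function('K')(Add(-78, Mul(-1, 33))), Mul(-1, Function('n')(-191))) = Add(Add(-15, Add(-78, Mul(-1, 33))), Mul(-1, Add(1288, Pow(-191, 2), Mul(-101, -191)))) = Add(Add(-15, Add(-78, -33)), Mul(-1, Add(1288, 36481, 19291))) = Add(Add(-15, -111), Mul(-1, 57060)) = Add(-126, -57060) = -57186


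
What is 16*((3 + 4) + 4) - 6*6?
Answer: 140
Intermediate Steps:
16*((3 + 4) + 4) - 6*6 = 16*(7 + 4) - 36 = 16*11 - 36 = 176 - 36 = 140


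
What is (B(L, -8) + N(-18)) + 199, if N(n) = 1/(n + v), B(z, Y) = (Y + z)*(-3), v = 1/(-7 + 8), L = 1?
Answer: 3739/17 ≈ 219.94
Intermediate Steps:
v = 1 (v = 1/1 = 1)
B(z, Y) = -3*Y - 3*z
N(n) = 1/(1 + n) (N(n) = 1/(n + 1) = 1/(1 + n))
(B(L, -8) + N(-18)) + 199 = ((-3*(-8) - 3*1) + 1/(1 - 18)) + 199 = ((24 - 3) + 1/(-17)) + 199 = (21 - 1/17) + 199 = 356/17 + 199 = 3739/17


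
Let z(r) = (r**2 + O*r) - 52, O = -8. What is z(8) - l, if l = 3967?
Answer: -4019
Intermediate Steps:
z(r) = -52 + r**2 - 8*r (z(r) = (r**2 - 8*r) - 52 = -52 + r**2 - 8*r)
z(8) - l = (-52 + 8**2 - 8*8) - 1*3967 = (-52 + 64 - 64) - 3967 = -52 - 3967 = -4019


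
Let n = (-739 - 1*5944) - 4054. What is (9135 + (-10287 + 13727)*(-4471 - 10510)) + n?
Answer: -51536242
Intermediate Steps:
n = -10737 (n = (-739 - 5944) - 4054 = -6683 - 4054 = -10737)
(9135 + (-10287 + 13727)*(-4471 - 10510)) + n = (9135 + (-10287 + 13727)*(-4471 - 10510)) - 10737 = (9135 + 3440*(-14981)) - 10737 = (9135 - 51534640) - 10737 = -51525505 - 10737 = -51536242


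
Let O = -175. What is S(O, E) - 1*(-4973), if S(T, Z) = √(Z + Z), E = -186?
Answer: 4973 + 2*I*√93 ≈ 4973.0 + 19.287*I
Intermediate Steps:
S(T, Z) = √2*√Z (S(T, Z) = √(2*Z) = √2*√Z)
S(O, E) - 1*(-4973) = √2*√(-186) - 1*(-4973) = √2*(I*√186) + 4973 = 2*I*√93 + 4973 = 4973 + 2*I*√93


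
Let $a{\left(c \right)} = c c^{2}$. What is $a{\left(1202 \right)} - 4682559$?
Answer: $1731971849$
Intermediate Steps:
$a{\left(c \right)} = c^{3}$
$a{\left(1202 \right)} - 4682559 = 1202^{3} - 4682559 = 1736654408 - 4682559 = 1731971849$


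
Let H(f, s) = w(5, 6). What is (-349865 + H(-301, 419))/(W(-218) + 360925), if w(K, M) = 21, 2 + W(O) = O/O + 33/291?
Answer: -33934868/35009639 ≈ -0.96930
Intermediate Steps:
W(O) = -86/97 (W(O) = -2 + (O/O + 33/291) = -2 + (1 + 33*(1/291)) = -2 + (1 + 11/97) = -2 + 108/97 = -86/97)
H(f, s) = 21
(-349865 + H(-301, 419))/(W(-218) + 360925) = (-349865 + 21)/(-86/97 + 360925) = -349844/35009639/97 = -349844*97/35009639 = -33934868/35009639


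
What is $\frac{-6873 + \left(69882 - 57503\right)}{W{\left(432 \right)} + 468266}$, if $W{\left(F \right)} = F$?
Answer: $\frac{2753}{234349} \approx 0.011747$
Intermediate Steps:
$\frac{-6873 + \left(69882 - 57503\right)}{W{\left(432 \right)} + 468266} = \frac{-6873 + \left(69882 - 57503\right)}{432 + 468266} = \frac{-6873 + 12379}{468698} = 5506 \cdot \frac{1}{468698} = \frac{2753}{234349}$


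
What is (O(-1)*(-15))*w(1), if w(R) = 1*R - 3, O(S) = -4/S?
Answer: 120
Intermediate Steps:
w(R) = -3 + R (w(R) = R - 3 = -3 + R)
(O(-1)*(-15))*w(1) = (-4/(-1)*(-15))*(-3 + 1) = (-4*(-1)*(-15))*(-2) = (4*(-15))*(-2) = -60*(-2) = 120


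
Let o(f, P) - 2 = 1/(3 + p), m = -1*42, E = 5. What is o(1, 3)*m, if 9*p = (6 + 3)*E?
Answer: -357/4 ≈ -89.250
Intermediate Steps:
m = -42
p = 5 (p = ((6 + 3)*5)/9 = (9*5)/9 = (⅑)*45 = 5)
o(f, P) = 17/8 (o(f, P) = 2 + 1/(3 + 5) = 2 + 1/8 = 2 + ⅛ = 17/8)
o(1, 3)*m = (17/8)*(-42) = -357/4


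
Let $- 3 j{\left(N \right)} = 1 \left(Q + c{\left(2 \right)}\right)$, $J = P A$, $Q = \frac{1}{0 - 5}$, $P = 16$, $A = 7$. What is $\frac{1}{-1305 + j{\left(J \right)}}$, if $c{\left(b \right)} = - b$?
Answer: $- \frac{15}{19564} \approx -0.00076671$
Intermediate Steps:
$Q = - \frac{1}{5}$ ($Q = \frac{1}{-5} = - \frac{1}{5} \approx -0.2$)
$J = 112$ ($J = 16 \cdot 7 = 112$)
$j{\left(N \right)} = \frac{11}{15}$ ($j{\left(N \right)} = - \frac{1 \left(- \frac{1}{5} - 2\right)}{3} = - \frac{1 \left(- \frac{11}{5}\right)}{3} = \left(- \frac{1}{3}\right) \left(- \frac{11}{5}\right) = \frac{11}{15}$)
$\frac{1}{-1305 + j{\left(J \right)}} = \frac{1}{-1305 + \frac{11}{15}} = \frac{1}{- \frac{19564}{15}} = - \frac{15}{19564}$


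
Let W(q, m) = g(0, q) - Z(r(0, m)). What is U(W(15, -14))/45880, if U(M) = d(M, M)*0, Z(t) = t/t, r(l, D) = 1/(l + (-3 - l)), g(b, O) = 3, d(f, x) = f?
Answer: 0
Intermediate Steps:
r(l, D) = -⅓ (r(l, D) = 1/(-3) = -⅓)
Z(t) = 1
W(q, m) = 2 (W(q, m) = 3 - 1*1 = 3 - 1 = 2)
U(M) = 0 (U(M) = M*0 = 0)
U(W(15, -14))/45880 = 0/45880 = 0*(1/45880) = 0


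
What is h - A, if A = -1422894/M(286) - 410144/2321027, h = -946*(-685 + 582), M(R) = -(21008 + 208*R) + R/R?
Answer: 1070657416382236/10990062845 ≈ 97421.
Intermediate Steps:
M(R) = -21007 - 208*R (M(R) = -(21008 + 208*R) + 1 = -208*(101 + R) + 1 = (-21008 - 208*R) + 1 = -21007 - 208*R)
h = 97438 (h = -946*(-103) = 97438)
A = 192327108874/10990062845 (A = -1422894/(-21007 - 208*286) - 410144/2321027 = -1422894/(-21007 - 59488) - 410144*1/2321027 = -1422894/(-80495) - 410144/2321027 = -1422894*(-1/80495) - 410144/2321027 = 1422894/80495 - 410144/2321027 = 192327108874/10990062845 ≈ 17.500)
h - A = 97438 - 1*192327108874/10990062845 = 97438 - 192327108874/10990062845 = 1070657416382236/10990062845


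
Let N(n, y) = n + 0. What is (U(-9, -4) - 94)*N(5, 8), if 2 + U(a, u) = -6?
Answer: -510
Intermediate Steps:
U(a, u) = -8 (U(a, u) = -2 - 6 = -8)
N(n, y) = n
(U(-9, -4) - 94)*N(5, 8) = (-8 - 94)*5 = -102*5 = -510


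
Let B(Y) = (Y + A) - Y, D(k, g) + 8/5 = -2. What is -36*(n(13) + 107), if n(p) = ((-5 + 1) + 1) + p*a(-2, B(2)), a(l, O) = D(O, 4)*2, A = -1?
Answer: -1872/5 ≈ -374.40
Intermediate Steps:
D(k, g) = -18/5 (D(k, g) = -8/5 - 2 = -18/5)
B(Y) = -1 (B(Y) = (Y - 1) - Y = (-1 + Y) - Y = -1)
a(l, O) = -36/5 (a(l, O) = -18/5*2 = -36/5)
n(p) = -3 - 36*p/5 (n(p) = ((-5 + 1) + 1) + p*(-36/5) = (-4 + 1) - 36*p/5 = -3 - 36*p/5)
-36*(n(13) + 107) = -36*((-3 - 36/5*13) + 107) = -36*((-3 - 468/5) + 107) = -36*(-483/5 + 107) = -36*52/5 = -1872/5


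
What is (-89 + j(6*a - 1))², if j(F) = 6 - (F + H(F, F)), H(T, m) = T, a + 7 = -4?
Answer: 2601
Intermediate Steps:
a = -11 (a = -7 - 4 = -11)
j(F) = 6 - 2*F (j(F) = 6 - (F + F) = 6 - 2*F)
(-89 + j(6*a - 1))² = (-89 + (6 - 2*(6*(-11) - 1)))² = (-89 + (6 - 2*(-66 - 1)))² = (-89 + (6 - 2*(-67)))² = (-89 + (6 + 134))² = (-89 + 140)² = 51² = 2601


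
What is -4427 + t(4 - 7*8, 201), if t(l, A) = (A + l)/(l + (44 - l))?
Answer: -194639/44 ≈ -4423.6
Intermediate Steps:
t(l, A) = A/44 + l/44 (t(l, A) = (A + l)/44 = (A + l)*(1/44) = A/44 + l/44)
-4427 + t(4 - 7*8, 201) = -4427 + ((1/44)*201 + (4 - 7*8)/44) = -4427 + (201/44 + (4 - 56)/44) = -4427 + (201/44 + (1/44)*(-52)) = -4427 + (201/44 - 13/11) = -4427 + 149/44 = -194639/44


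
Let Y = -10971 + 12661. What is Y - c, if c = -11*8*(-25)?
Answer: -510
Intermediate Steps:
Y = 1690
c = 2200 (c = -88*(-25) = 2200)
Y - c = 1690 - 1*2200 = 1690 - 2200 = -510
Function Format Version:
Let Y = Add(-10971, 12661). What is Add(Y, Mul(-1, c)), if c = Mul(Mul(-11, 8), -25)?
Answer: -510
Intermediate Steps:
Y = 1690
c = 2200 (c = Mul(-88, -25) = 2200)
Add(Y, Mul(-1, c)) = Add(1690, Mul(-1, 2200)) = Add(1690, -2200) = -510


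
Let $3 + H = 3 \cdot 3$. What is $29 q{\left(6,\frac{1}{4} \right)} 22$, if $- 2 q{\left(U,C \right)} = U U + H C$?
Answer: $- \frac{23925}{2} \approx -11963.0$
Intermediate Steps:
$H = 6$ ($H = -3 + 3 \cdot 3 = -3 + 9 = 6$)
$q{\left(U,C \right)} = - 3 C - \frac{U^{2}}{2}$ ($q{\left(U,C \right)} = - \frac{U U + 6 C}{2} = - \frac{U^{2} + 6 C}{2} = - 3 C - \frac{U^{2}}{2}$)
$29 q{\left(6,\frac{1}{4} \right)} 22 = 29 \left(- \frac{3}{4} - \frac{6^{2}}{2}\right) 22 = 29 \left(\left(-3\right) \frac{1}{4} - 18\right) 22 = 29 \left(- \frac{3}{4} - 18\right) 22 = 29 \left(- \frac{75}{4}\right) 22 = \left(- \frac{2175}{4}\right) 22 = - \frac{23925}{2}$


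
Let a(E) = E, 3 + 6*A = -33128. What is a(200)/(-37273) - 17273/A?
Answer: 3856272974/1234891763 ≈ 3.1228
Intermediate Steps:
A = -33131/6 (A = -½ + (⅙)*(-33128) = -½ - 16564/3 = -33131/6 ≈ -5521.8)
a(200)/(-37273) - 17273/A = 200/(-37273) - 17273/(-33131/6) = 200*(-1/37273) - 17273*(-6/33131) = -200/37273 + 103638/33131 = 3856272974/1234891763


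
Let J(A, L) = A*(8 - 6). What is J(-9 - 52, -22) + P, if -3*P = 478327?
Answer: -478693/3 ≈ -1.5956e+5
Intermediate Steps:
J(A, L) = 2*A (J(A, L) = A*2 = 2*A)
P = -478327/3 (P = -1/3*478327 = -478327/3 ≈ -1.5944e+5)
J(-9 - 52, -22) + P = 2*(-9 - 52) - 478327/3 = 2*(-61) - 478327/3 = -122 - 478327/3 = -478693/3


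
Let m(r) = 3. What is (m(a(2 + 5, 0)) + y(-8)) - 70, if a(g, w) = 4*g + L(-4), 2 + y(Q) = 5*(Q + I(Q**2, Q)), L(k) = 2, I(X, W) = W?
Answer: -149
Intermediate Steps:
y(Q) = -2 + 10*Q (y(Q) = -2 + 5*(Q + Q) = -2 + 5*(2*Q) = -2 + 10*Q)
a(g, w) = 2 + 4*g (a(g, w) = 4*g + 2 = 2 + 4*g)
(m(a(2 + 5, 0)) + y(-8)) - 70 = (3 + (-2 + 10*(-8))) - 70 = (3 + (-2 - 80)) - 70 = (3 - 82) - 70 = -79 - 70 = -149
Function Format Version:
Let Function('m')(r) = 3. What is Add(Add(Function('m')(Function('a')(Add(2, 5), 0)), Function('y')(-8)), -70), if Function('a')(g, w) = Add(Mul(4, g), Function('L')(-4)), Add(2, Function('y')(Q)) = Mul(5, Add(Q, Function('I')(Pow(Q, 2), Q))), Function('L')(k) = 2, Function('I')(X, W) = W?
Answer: -149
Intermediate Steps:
Function('y')(Q) = Add(-2, Mul(10, Q)) (Function('y')(Q) = Add(-2, Mul(5, Add(Q, Q))) = Add(-2, Mul(5, Mul(2, Q))) = Add(-2, Mul(10, Q)))
Function('a')(g, w) = Add(2, Mul(4, g)) (Function('a')(g, w) = Add(Mul(4, g), 2) = Add(2, Mul(4, g)))
Add(Add(Function('m')(Function('a')(Add(2, 5), 0)), Function('y')(-8)), -70) = Add(Add(3, Add(-2, Mul(10, -8))), -70) = Add(Add(3, Add(-2, -80)), -70) = Add(Add(3, -82), -70) = Add(-79, -70) = -149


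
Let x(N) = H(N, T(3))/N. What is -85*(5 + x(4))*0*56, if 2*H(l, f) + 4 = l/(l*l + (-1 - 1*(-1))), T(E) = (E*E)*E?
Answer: 0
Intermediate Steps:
T(E) = E³ (T(E) = E²*E = E³)
H(l, f) = -2 + 1/(2*l) (H(l, f) = -2 + (l/(l*l + (-1 - 1*(-1))))/2 = -2 + (l/(l² + (-1 + 1)))/2 = -2 + (l/(l² + 0))/2 = -2 + (l/(l²))/2 = -2 + (l/l²)/2 = -2 + 1/(2*l))
x(N) = (-2 + 1/(2*N))/N
-85*(5 + x(4))*0*56 = -85*(5 + (½)*(1 - 4*4)/4²)*0*56 = -85*(5 + (½)*(1/16)*(1 - 16))*0*56 = -85*(5 + (½)*(1/16)*(-15))*0*56 = -85*(5 - 15/32)*0*56 = -12325*0/32*56 = -85*0*56 = 0*56 = 0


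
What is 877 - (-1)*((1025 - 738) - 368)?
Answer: 796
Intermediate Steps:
877 - (-1)*((1025 - 738) - 368) = 877 - (-1)*(287 - 368) = 877 - (-1)*(-81) = 877 - 1*81 = 877 - 81 = 796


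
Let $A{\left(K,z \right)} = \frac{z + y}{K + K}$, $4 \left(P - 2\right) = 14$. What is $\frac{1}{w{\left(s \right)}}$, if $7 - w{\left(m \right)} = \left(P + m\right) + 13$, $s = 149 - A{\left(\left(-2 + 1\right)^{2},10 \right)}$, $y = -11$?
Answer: $- \frac{1}{161} \approx -0.0062112$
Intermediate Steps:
$P = \frac{11}{2}$ ($P = 2 + \frac{1}{4} \cdot 14 = 2 + \frac{7}{2} = \frac{11}{2} \approx 5.5$)
$A{\left(K,z \right)} = \frac{-11 + z}{2 K}$ ($A{\left(K,z \right)} = \frac{z - 11}{K + K} = \frac{-11 + z}{2 K}$)
$s = \frac{299}{2}$ ($s = 149 - \frac{-11 + 10}{2 \left(-2 + 1\right)^{2}} = 149 - \frac{1}{2} \frac{1}{\left(-1\right)^{2}} \left(-1\right) = 149 - \frac{1}{2} \cdot 1^{-1} \left(-1\right) = 149 - \frac{1}{2} \cdot 1 \left(-1\right) = 149 - - \frac{1}{2} = 149 + \frac{1}{2} = \frac{299}{2} \approx 149.5$)
$w{\left(m \right)} = - \frac{23}{2} - m$ ($w{\left(m \right)} = 7 - \left(\left(\frac{11}{2} + m\right) + 13\right) = 7 - \left(\frac{37}{2} + m\right) = - \frac{23}{2} - m$)
$\frac{1}{w{\left(s \right)}} = \frac{1}{- \frac{23}{2} - \frac{299}{2}} = \frac{1}{-161} = - \frac{1}{161}$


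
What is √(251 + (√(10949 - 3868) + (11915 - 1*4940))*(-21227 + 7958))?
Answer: √(-92551024 - 13269*√7081) ≈ 9678.2*I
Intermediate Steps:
√(251 + (√(10949 - 3868) + (11915 - 1*4940))*(-21227 + 7958)) = √(251 + (√7081 + (11915 - 4940))*(-13269)) = √(251 + (√7081 + 6975)*(-13269)) = √(251 + (6975 + √7081)*(-13269)) = √(251 + (-92551275 - 13269*√7081)) = √(-92551024 - 13269*√7081)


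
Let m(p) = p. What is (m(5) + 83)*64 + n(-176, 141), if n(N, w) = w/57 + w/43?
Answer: 4606044/817 ≈ 5637.8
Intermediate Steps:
n(N, w) = 100*w/2451 (n(N, w) = w*(1/57) + w*(1/43) = w/57 + w/43 = 100*w/2451)
(m(5) + 83)*64 + n(-176, 141) = (5 + 83)*64 + (100/2451)*141 = 88*64 + 4700/817 = 5632 + 4700/817 = 4606044/817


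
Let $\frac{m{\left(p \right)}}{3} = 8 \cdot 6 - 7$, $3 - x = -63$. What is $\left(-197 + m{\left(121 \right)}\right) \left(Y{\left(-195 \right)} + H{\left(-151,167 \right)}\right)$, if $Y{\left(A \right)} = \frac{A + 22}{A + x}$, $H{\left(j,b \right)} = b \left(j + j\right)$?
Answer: $\frac{481430162}{129} \approx 3.732 \cdot 10^{6}$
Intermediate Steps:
$x = 66$ ($x = 3 - -63 = 3 + 63 = 66$)
$H{\left(j,b \right)} = 2 b j$ ($H{\left(j,b \right)} = b 2 j = 2 b j$)
$Y{\left(A \right)} = \frac{22 + A}{66 + A}$ ($Y{\left(A \right)} = \frac{A + 22}{A + 66} = \frac{22 + A}{66 + A}$)
$m{\left(p \right)} = 123$ ($m{\left(p \right)} = 3 \left(8 \cdot 6 - 7\right) = 3 \left(48 - 7\right) = 3 \cdot 41 = 123$)
$\left(-197 + m{\left(121 \right)}\right) \left(Y{\left(-195 \right)} + H{\left(-151,167 \right)}\right) = \left(-197 + 123\right) \left(\frac{22 - 195}{66 - 195} + 2 \cdot 167 \left(-151\right)\right) = - 74 \left(\frac{1}{-129} \left(-173\right) - 50434\right) = - 74 \left(\left(- \frac{1}{129}\right) \left(-173\right) - 50434\right) = - 74 \left(\frac{173}{129} - 50434\right) = \left(-74\right) \left(- \frac{6505813}{129}\right) = \frac{481430162}{129}$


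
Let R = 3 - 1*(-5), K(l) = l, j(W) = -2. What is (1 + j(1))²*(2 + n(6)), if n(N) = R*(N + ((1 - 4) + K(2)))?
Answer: 42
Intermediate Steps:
R = 8 (R = 3 + 5 = 8)
n(N) = -8 + 8*N (n(N) = 8*(N + ((1 - 4) + 2)) = 8*(N + (-3 + 2)) = 8*(N - 1) = 8*(-1 + N) = -8 + 8*N)
(1 + j(1))²*(2 + n(6)) = (1 - 2)²*(2 + (-8 + 8*6)) = (-1)²*(2 + (-8 + 48)) = 1*(2 + 40) = 1*42 = 42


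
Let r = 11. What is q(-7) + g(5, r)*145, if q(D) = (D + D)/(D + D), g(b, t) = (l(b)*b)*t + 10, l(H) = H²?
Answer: 200826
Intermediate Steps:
g(b, t) = 10 + t*b³ (g(b, t) = (b²*b)*t + 10 = b³*t + 10 = t*b³ + 10 = 10 + t*b³)
q(D) = 1 (q(D) = (2*D)/((2*D)) = (2*D)*(1/(2*D)) = 1)
q(-7) + g(5, r)*145 = 1 + (10 + 11*5³)*145 = 1 + (10 + 11*125)*145 = 1 + (10 + 1375)*145 = 1 + 1385*145 = 1 + 200825 = 200826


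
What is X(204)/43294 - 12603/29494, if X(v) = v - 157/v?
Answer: -55043300891/130245150072 ≈ -0.42261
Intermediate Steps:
X(204)/43294 - 12603/29494 = (204 - 157/204)/43294 - 12603/29494 = (204 - 157*1/204)*(1/43294) - 12603*1/29494 = (204 - 157/204)*(1/43294) - 12603/29494 = (41459/204)*(1/43294) - 12603/29494 = 41459/8831976 - 12603/29494 = -55043300891/130245150072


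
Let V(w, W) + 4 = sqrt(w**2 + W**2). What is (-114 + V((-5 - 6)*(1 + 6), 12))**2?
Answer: (118 - sqrt(6073))**2 ≈ 1605.6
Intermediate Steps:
V(w, W) = -4 + sqrt(W**2 + w**2) (V(w, W) = -4 + sqrt(w**2 + W**2) = -4 + sqrt(W**2 + w**2))
(-114 + V((-5 - 6)*(1 + 6), 12))**2 = (-114 + (-4 + sqrt(12**2 + ((-5 - 6)*(1 + 6))**2)))**2 = (-114 + (-4 + sqrt(144 + (-11*7)**2)))**2 = (-114 + (-4 + sqrt(144 + (-77)**2)))**2 = (-114 + (-4 + sqrt(144 + 5929)))**2 = (-114 + (-4 + sqrt(6073)))**2 = (-118 + sqrt(6073))**2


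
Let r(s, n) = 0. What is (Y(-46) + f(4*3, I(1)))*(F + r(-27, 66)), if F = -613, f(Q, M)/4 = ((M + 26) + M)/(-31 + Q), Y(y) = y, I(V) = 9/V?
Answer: 643650/19 ≈ 33876.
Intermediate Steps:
f(Q, M) = 4*(26 + 2*M)/(-31 + Q) (f(Q, M) = 4*(((M + 26) + M)/(-31 + Q)) = 4*(((26 + M) + M)/(-31 + Q)) = 4*((26 + 2*M)/(-31 + Q)) = 4*(26 + 2*M)/(-31 + Q))
(Y(-46) + f(4*3, I(1)))*(F + r(-27, 66)) = (-46 + 8*(13 + 9/1)/(-31 + 4*3))*(-613 + 0) = (-46 + 8*(13 + 9*1)/(-31 + 12))*(-613) = (-46 + 8*(13 + 9)/(-19))*(-613) = (-46 + 8*(-1/19)*22)*(-613) = (-46 - 176/19)*(-613) = -1050/19*(-613) = 643650/19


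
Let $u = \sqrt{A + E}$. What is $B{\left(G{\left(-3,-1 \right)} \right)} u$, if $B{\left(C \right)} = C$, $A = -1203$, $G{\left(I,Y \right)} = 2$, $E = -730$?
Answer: $2 i \sqrt{1933} \approx 87.932 i$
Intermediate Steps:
$u = i \sqrt{1933}$ ($u = \sqrt{-1203 - 730} = \sqrt{-1933} = i \sqrt{1933} \approx 43.966 i$)
$B{\left(G{\left(-3,-1 \right)} \right)} u = 2 i \sqrt{1933}$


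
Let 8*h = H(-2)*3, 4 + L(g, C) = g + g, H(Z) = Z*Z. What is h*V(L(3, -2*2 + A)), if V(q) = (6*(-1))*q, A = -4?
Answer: -18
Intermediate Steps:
H(Z) = Z²
L(g, C) = -4 + 2*g (L(g, C) = -4 + (g + g) = -4 + 2*g)
h = 3/2 (h = ((-2)²*3)/8 = (4*3)/8 = (⅛)*12 = 3/2 ≈ 1.5000)
V(q) = -6*q
h*V(L(3, -2*2 + A)) = 3*(-6*(-4 + 2*3))/2 = 3*(-6*(-4 + 6))/2 = 3*(-6*2)/2 = (3/2)*(-12) = -18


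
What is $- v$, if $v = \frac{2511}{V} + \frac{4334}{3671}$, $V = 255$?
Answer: $- \frac{3441017}{312035} \approx -11.028$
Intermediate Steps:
$v = \frac{3441017}{312035}$ ($v = \frac{2511}{255} + \frac{4334}{3671} = 2511 \cdot \frac{1}{255} + 4334 \cdot \frac{1}{3671} = \frac{837}{85} + \frac{4334}{3671} = \frac{3441017}{312035} \approx 11.028$)
$- v = \left(-1\right) \frac{3441017}{312035} = - \frac{3441017}{312035}$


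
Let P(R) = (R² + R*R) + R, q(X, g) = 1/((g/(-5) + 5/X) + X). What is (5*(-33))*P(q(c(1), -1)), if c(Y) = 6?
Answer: -1341450/44521 ≈ -30.131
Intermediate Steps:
q(X, g) = 1/(X + 5/X - g/5) (q(X, g) = 1/((g*(-⅕) + 5/X) + X) = 1/((-g/5 + 5/X) + X) = 1/((5/X - g/5) + X) = 1/(X + 5/X - g/5))
P(R) = R + 2*R² (P(R) = (R² + R²) + R = 2*R² + R = R + 2*R²)
(5*(-33))*P(q(c(1), -1)) = (5*(-33))*((5*6/(25 + 5*6² - 1*6*(-1)))*(1 + 2*(5*6/(25 + 5*6² - 1*6*(-1))))) = -165*5*6/(25 + 5*36 + 6)*(1 + 2*(5*6/(25 + 5*36 + 6))) = -165*5*6/(25 + 180 + 6)*(1 + 2*(5*6/(25 + 180 + 6))) = -165*5*6/211*(1 + 2*(5*6/211)) = -165*5*6*(1/211)*(1 + 2*(5*6*(1/211))) = -4950*(1 + 2*(30/211))/211 = -4950*(1 + 60/211)/211 = -4950*271/(211*211) = -165*8130/44521 = -1341450/44521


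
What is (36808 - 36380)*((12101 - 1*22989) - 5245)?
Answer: -6904924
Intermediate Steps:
(36808 - 36380)*((12101 - 1*22989) - 5245) = 428*((12101 - 22989) - 5245) = 428*(-10888 - 5245) = 428*(-16133) = -6904924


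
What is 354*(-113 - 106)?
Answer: -77526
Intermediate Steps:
354*(-113 - 106) = 354*(-219) = -77526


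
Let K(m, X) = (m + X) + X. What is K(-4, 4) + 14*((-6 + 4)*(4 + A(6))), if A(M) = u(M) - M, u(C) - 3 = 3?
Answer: -108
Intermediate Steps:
u(C) = 6 (u(C) = 3 + 3 = 6)
K(m, X) = m + 2*X (K(m, X) = (X + m) + X = m + 2*X)
A(M) = 6 - M
K(-4, 4) + 14*((-6 + 4)*(4 + A(6))) = (-4 + 2*4) + 14*((-6 + 4)*(4 + (6 - 1*6))) = (-4 + 8) + 14*(-2*(4 + (6 - 6))) = 4 + 14*(-2*(4 + 0)) = 4 + 14*(-2*4) = 4 + 14*(-8) = 4 - 112 = -108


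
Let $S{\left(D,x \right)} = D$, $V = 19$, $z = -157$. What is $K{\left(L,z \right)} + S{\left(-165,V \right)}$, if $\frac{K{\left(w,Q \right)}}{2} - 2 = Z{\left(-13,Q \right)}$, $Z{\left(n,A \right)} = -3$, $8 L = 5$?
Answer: $-167$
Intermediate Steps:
$L = \frac{5}{8}$ ($L = \frac{1}{8} \cdot 5 = \frac{5}{8} \approx 0.625$)
$K{\left(w,Q \right)} = -2$ ($K{\left(w,Q \right)} = 4 + 2 \left(-3\right) = 4 - 6 = -2$)
$K{\left(L,z \right)} + S{\left(-165,V \right)} = -2 - 165 = -167$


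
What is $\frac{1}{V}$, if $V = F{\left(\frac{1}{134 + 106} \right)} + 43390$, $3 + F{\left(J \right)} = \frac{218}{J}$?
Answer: $\frac{1}{95707} \approx 1.0449 \cdot 10^{-5}$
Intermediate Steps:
$F{\left(J \right)} = -3 + \frac{218}{J}$
$V = 95707$ ($V = \left(-3 + \frac{218}{\frac{1}{134 + 106}}\right) + 43390 = \left(-3 + \frac{218}{\frac{1}{240}}\right) + 43390 = \left(-3 + 218 \frac{1}{\frac{1}{240}}\right) + 43390 = \left(-3 + 218 \cdot 240\right) + 43390 = \left(-3 + 52320\right) + 43390 = 52317 + 43390 = 95707$)
$\frac{1}{V} = \frac{1}{95707}$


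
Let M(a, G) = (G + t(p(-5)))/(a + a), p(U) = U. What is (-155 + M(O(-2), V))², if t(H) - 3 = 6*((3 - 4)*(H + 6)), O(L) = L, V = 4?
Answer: 385641/16 ≈ 24103.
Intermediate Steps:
t(H) = -33 - 6*H (t(H) = 3 + 6*((3 - 4)*(H + 6)) = 3 + 6*(-(6 + H)) = 3 + 6*(-6 - H) = 3 + (-36 - 6*H) = -33 - 6*H)
M(a, G) = (-3 + G)/(2*a) (M(a, G) = (G + (-33 - 6*(-5)))/(a + a) = (G + (-33 + 30))/((2*a)) = (G - 3)*(1/(2*a)) = (-3 + G)*(1/(2*a)) = (-3 + G)/(2*a))
(-155 + M(O(-2), V))² = (-155 + (½)*(-3 + 4)/(-2))² = (-155 + (½)*(-½)*1)² = (-155 - ¼)² = (-621/4)² = 385641/16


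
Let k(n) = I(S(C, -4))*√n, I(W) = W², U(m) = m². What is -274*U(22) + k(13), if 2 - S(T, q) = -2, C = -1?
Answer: -132616 + 16*√13 ≈ -1.3256e+5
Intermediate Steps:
S(T, q) = 4 (S(T, q) = 2 - 1*(-2) = 2 + 2 = 4)
k(n) = 16*√n (k(n) = 4²*√n = 16*√n)
-274*U(22) + k(13) = -274*22² + 16*√13 = -274*484 + 16*√13 = -132616 + 16*√13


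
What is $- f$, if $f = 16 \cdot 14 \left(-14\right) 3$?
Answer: $9408$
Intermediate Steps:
$f = -9408$ ($f = 224 \left(-14\right) 3 = \left(-3136\right) 3 = -9408$)
$- f = \left(-1\right) \left(-9408\right) = 9408$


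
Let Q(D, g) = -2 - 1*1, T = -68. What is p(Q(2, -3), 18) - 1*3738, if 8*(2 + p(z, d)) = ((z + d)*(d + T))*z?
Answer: -13835/4 ≈ -3458.8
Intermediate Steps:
Q(D, g) = -3 (Q(D, g) = -2 - 1 = -3)
p(z, d) = -2 + z*(-68 + d)*(d + z)/8 (p(z, d) = -2 + (((z + d)*(d - 68))*z)/8 = -2 + (((d + z)*(-68 + d))*z)/8 = -2 + (((-68 + d)*(d + z))*z)/8 = -2 + (z*(-68 + d)*(d + z))/8 = -2 + z*(-68 + d)*(d + z)/8)
p(Q(2, -3), 18) - 1*3738 = (-2 - 17/2*(-3)**2 - 17/2*18*(-3) + (1/8)*18*(-3)**2 + (1/8)*(-3)*18**2) - 1*3738 = (-2 - 17/2*9 + 459 + (1/8)*18*9 + (1/8)*(-3)*324) - 3738 = (-2 - 153/2 + 459 + 81/4 - 243/2) - 3738 = 1117/4 - 3738 = -13835/4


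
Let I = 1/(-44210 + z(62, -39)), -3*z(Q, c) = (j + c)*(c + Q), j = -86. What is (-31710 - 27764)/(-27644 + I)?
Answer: 7717048870/3586947223 ≈ 2.1514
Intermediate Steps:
z(Q, c) = -(-86 + c)*(Q + c)/3 (z(Q, c) = -(-86 + c)*(c + Q)/3 = -(-86 + c)*(Q + c)/3)
I = -3/129755 (I = 1/(-44210 + (-⅓*(-39)² + (86/3)*62 + (86/3)*(-39) - ⅓*62*(-39))) = 1/(-44210 + (-⅓*1521 + 5332/3 - 1118 + 806)) = 1/(-44210 + (-507 + 5332/3 - 1118 + 806)) = 1/(-44210 + 2875/3) = 1/(-129755/3) = -3/129755 ≈ -2.3120e-5)
(-31710 - 27764)/(-27644 + I) = (-31710 - 27764)/(-27644 - 3/129755) = -59474/(-3586947223/129755) = -59474*(-129755/3586947223) = 7717048870/3586947223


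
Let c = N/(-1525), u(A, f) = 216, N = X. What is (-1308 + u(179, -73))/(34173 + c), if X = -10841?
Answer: -832650/26062333 ≈ -0.031948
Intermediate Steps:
N = -10841
c = 10841/1525 (c = -10841/(-1525) = -10841*(-1/1525) = 10841/1525 ≈ 7.1089)
(-1308 + u(179, -73))/(34173 + c) = (-1308 + 216)/(34173 + 10841/1525) = -1092/52124666/1525 = -1092*1525/52124666 = -832650/26062333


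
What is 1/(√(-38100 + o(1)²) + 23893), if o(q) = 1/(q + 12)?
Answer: 4037917/96484389780 - 13*I*√6438899/96484389780 ≈ 4.185e-5 - 3.4189e-7*I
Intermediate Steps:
o(q) = 1/(12 + q)
1/(√(-38100 + o(1)²) + 23893) = 1/(√(-38100 + (1/(12 + 1))²) + 23893) = 1/(√(-38100 + (1/13)²) + 23893) = 1/(√(-38100 + 1/169) + 23893) = 1/(√(-6438899/169) + 23893) = 1/(I*√6438899/13 + 23893) = 1/(23893 + I*√6438899/13)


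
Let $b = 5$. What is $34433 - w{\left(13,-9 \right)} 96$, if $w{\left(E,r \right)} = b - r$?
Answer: $33089$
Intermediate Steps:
$w{\left(E,r \right)} = 5 - r$
$34433 - w{\left(13,-9 \right)} 96 = 34433 - \left(5 - -9\right) 96 = 34433 - \left(5 + 9\right) 96 = 34433 - 14 \cdot 96 = 34433 - 1344 = 33089$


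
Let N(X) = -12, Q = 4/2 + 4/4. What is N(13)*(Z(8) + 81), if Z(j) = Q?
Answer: -1008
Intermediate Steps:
Q = 3 (Q = 4*(½) + 4*(¼) = 2 + 1 = 3)
Z(j) = 3
N(13)*(Z(8) + 81) = -12*(3 + 81) = -12*84 = -1008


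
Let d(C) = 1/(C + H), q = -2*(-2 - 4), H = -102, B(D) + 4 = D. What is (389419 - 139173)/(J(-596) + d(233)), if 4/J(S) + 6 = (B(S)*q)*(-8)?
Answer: 944029762122/29059 ≈ 3.2487e+7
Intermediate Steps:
B(D) = -4 + D
q = 12 (q = -2*(-6) = 12)
J(S) = 4/(378 - 96*S) (J(S) = 4/(-6 + ((-4 + S)*12)*(-8)) = 4/(-6 + (-48 + 12*S)*(-8)) = 4/(-6 + (384 - 96*S)) = 4/(378 - 96*S))
d(C) = 1/(-102 + C) (d(C) = 1/(C - 102) = 1/(-102 + C))
(389419 - 139173)/(J(-596) + d(233)) = (389419 - 139173)/(-2/(-189 + 48*(-596)) + 1/(-102 + 233)) = 250246/(-2/(-189 - 28608) + 1/131) = 250246/(-2/(-28797) + 1/131) = 250246/(-2*(-1/28797) + 1/131) = 250246/(2/28797 + 1/131) = 250246/(29059/3772407) = 250246*(3772407/29059) = 944029762122/29059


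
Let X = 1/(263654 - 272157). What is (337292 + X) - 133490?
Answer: 1732928405/8503 ≈ 2.0380e+5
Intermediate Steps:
X = -1/8503 (X = 1/(-8503) = -1/8503 ≈ -0.00011761)
(337292 + X) - 133490 = (337292 - 1/8503) - 133490 = 2867993875/8503 - 133490 = 1732928405/8503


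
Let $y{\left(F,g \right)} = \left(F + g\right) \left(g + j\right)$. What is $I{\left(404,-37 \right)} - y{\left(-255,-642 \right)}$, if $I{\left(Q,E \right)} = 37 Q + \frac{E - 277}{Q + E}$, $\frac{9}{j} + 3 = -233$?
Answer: $- \frac{48585959607}{86612} \approx -5.6096 \cdot 10^{5}$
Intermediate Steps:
$j = - \frac{9}{236}$ ($j = \frac{9}{-3 - 233} = \frac{9}{-236} = 9 \left(- \frac{1}{236}\right) = - \frac{9}{236} \approx -0.038136$)
$y{\left(F,g \right)} = \left(- \frac{9}{236} + g\right) \left(F + g\right)$ ($y{\left(F,g \right)} = \left(F + g\right) \left(g - \frac{9}{236}\right) = \left(F + g\right) \left(- \frac{9}{236} + g\right) = \left(- \frac{9}{236} + g\right) \left(F + g\right)$)
$I{\left(Q,E \right)} = 37 Q + \frac{-277 + E}{E + Q}$
$I{\left(404,-37 \right)} - y{\left(-255,-642 \right)} = \frac{-277 - 37 + 37 \cdot 404^{2} + 37 \left(-37\right) 404}{-37 + 404} - \left(\left(-642\right)^{2} - - \frac{2295}{236} - - \frac{2889}{118} - -163710\right) = \frac{-277 - 37 + 37 \cdot 163216 - 553076}{367} - \left(412164 + \frac{2295}{236} + \frac{2889}{118} + 163710\right) = \frac{-277 - 37 + 6038992 - 553076}{367} - \frac{135914337}{236} = \frac{1}{367} \cdot 5485602 - \frac{135914337}{236} = \frac{5485602}{367} - \frac{135914337}{236} = - \frac{48585959607}{86612}$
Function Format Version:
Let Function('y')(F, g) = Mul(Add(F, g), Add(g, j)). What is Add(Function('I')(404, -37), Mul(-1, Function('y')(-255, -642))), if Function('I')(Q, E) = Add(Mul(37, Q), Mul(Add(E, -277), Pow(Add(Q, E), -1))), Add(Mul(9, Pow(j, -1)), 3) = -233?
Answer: Rational(-48585959607, 86612) ≈ -5.6096e+5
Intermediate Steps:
j = Rational(-9, 236) (j = Mul(9, Pow(Add(-3, -233), -1)) = Mul(9, Pow(-236, -1)) = Mul(9, Rational(-1, 236)) = Rational(-9, 236) ≈ -0.038136)
Function('y')(F, g) = Mul(Add(Rational(-9, 236), g), Add(F, g)) (Function('y')(F, g) = Mul(Add(F, g), Add(g, Rational(-9, 236))) = Mul(Add(F, g), Add(Rational(-9, 236), g)) = Mul(Add(Rational(-9, 236), g), Add(F, g)))
Function('I')(Q, E) = Add(Mul(37, Q), Mul(Pow(Add(E, Q), -1), Add(-277, E))) (Function('I')(Q, E) = Add(Mul(37, Q), Mul(Add(-277, E), Pow(Add(E, Q), -1))) = Add(Mul(37, Q), Mul(Pow(Add(E, Q), -1), Add(-277, E))))
Add(Function('I')(404, -37), Mul(-1, Function('y')(-255, -642))) = Add(Mul(Pow(Add(-37, 404), -1), Add(-277, -37, Mul(37, Pow(404, 2)), Mul(37, -37, 404))), Mul(-1, Add(Pow(-642, 2), Mul(Rational(-9, 236), -255), Mul(Rational(-9, 236), -642), Mul(-255, -642)))) = Add(Mul(Pow(367, -1), Add(-277, -37, Mul(37, 163216), -553076)), Mul(-1, Add(412164, Rational(2295, 236), Rational(2889, 118), 163710))) = Add(Mul(Rational(1, 367), Add(-277, -37, 6038992, -553076)), Mul(-1, Rational(135914337, 236))) = Add(Mul(Rational(1, 367), 5485602), Rational(-135914337, 236)) = Add(Rational(5485602, 367), Rational(-135914337, 236)) = Rational(-48585959607, 86612)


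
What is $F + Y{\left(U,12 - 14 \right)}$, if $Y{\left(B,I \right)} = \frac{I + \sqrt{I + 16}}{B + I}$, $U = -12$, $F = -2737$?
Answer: $- \frac{19158}{7} - \frac{\sqrt{14}}{14} \approx -2737.1$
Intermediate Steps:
$Y{\left(B,I \right)} = \frac{I + \sqrt{16 + I}}{B + I}$
$F + Y{\left(U,12 - 14 \right)} = -2737 + \frac{\left(12 - 14\right) + \sqrt{16 + \left(12 - 14\right)}}{-12 + \left(12 - 14\right)} = -2737 + \frac{-2 + \sqrt{16 - 2}}{-12 - 2} = -2737 + \frac{-2 + \sqrt{14}}{-14} = -2737 - \frac{-2 + \sqrt{14}}{14} = -2737 + \left(\frac{1}{7} - \frac{\sqrt{14}}{14}\right) = - \frac{19158}{7} - \frac{\sqrt{14}}{14}$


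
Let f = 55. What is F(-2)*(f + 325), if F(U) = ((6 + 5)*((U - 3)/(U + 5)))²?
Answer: 1149500/9 ≈ 1.2772e+5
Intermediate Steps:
F(U) = 121*(-3 + U)²/(5 + U)² (F(U) = (11*((-3 + U)/(5 + U)))² = (11*(-3 + U)/(5 + U))² = 121*(-3 + U)²/(5 + U)²)
F(-2)*(f + 325) = (121*(-3 - 2)²/(5 - 2)²)*(55 + 325) = (121*(-5)²/3²)*380 = (121*25*(⅑))*380 = (3025/9)*380 = 1149500/9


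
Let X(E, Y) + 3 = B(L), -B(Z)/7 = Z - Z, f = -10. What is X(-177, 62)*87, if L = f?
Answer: -261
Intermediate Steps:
L = -10
B(Z) = 0 (B(Z) = -7*(Z - Z) = -7*0 = 0)
X(E, Y) = -3 (X(E, Y) = -3 + 0 = -3)
X(-177, 62)*87 = -3*87 = -261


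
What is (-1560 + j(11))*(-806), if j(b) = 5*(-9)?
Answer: 1293630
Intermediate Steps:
j(b) = -45
(-1560 + j(11))*(-806) = (-1560 - 45)*(-806) = -1605*(-806) = 1293630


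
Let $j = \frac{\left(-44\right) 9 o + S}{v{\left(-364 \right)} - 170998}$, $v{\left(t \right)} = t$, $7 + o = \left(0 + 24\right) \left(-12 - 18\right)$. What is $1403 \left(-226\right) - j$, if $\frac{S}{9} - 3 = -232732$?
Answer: $- \frac{54336926905}{171362} \approx -3.1709 \cdot 10^{5}$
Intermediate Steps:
$S = -2094561$ ($S = 27 + 9 \left(-232732\right) = 27 - 2094588 = -2094561$)
$o = -727$ ($o = -7 + \left(0 + 24\right) \left(-12 - 18\right) = -7 + 24 \left(-30\right) = -7 - 720 = -727$)
$j = \frac{1806669}{171362}$ ($j = \frac{\left(-44\right) 9 \left(-727\right) - 2094561}{-364 - 170998} = \frac{\left(-396\right) \left(-727\right) - 2094561}{-171362} = \left(287892 - 2094561\right) \left(- \frac{1}{171362}\right) = \left(-1806669\right) \left(- \frac{1}{171362}\right) = \frac{1806669}{171362} \approx 10.543$)
$1403 \left(-226\right) - j = 1403 \left(-226\right) - \frac{1806669}{171362} = -317078 - \frac{1806669}{171362} = - \frac{54336926905}{171362}$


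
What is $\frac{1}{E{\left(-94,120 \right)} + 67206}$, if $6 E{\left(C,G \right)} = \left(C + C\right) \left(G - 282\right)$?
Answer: $\frac{1}{72282} \approx 1.3835 \cdot 10^{-5}$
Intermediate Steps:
$E{\left(C,G \right)} = \frac{C \left(-282 + G\right)}{3}$ ($E{\left(C,G \right)} = \frac{\left(C + C\right) \left(G - 282\right)}{6} = \frac{2 C \left(-282 + G\right)}{6} = \frac{C \left(-282 + G\right)}{3}$)
$\frac{1}{E{\left(-94,120 \right)} + 67206} = \frac{1}{\frac{1}{3} \left(-94\right) \left(-282 + 120\right) + 67206} = \frac{1}{\frac{1}{3} \left(-94\right) \left(-162\right) + 67206} = \frac{1}{5076 + 67206} = \frac{1}{72282}$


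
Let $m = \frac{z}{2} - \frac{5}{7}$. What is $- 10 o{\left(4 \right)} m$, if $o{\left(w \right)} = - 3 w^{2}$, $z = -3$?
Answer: $- \frac{7440}{7} \approx -1062.9$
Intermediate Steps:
$m = - \frac{31}{14}$ ($m = - \frac{3}{2} - \frac{5}{7} = - \frac{31}{14} \approx -2.2143$)
$- 10 o{\left(4 \right)} m = - 10 \left(- 3 \cdot 4^{2}\right) \left(- \frac{31}{14}\right) = - 10 \left(\left(-3\right) 16\right) \left(- \frac{31}{14}\right) = \left(-10\right) \left(-48\right) \left(- \frac{31}{14}\right) = 480 \left(- \frac{31}{14}\right) = - \frac{7440}{7}$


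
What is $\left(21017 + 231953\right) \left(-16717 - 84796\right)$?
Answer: $-25679743610$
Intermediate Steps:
$\left(21017 + 231953\right) \left(-16717 - 84796\right) = 252970 \left(-101513\right) = -25679743610$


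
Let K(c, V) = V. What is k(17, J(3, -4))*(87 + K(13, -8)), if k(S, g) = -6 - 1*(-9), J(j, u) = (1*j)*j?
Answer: 237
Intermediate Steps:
J(j, u) = j**2 (J(j, u) = j*j = j**2)
k(S, g) = 3 (k(S, g) = -6 + 9 = 3)
k(17, J(3, -4))*(87 + K(13, -8)) = 3*(87 - 8) = 3*79 = 237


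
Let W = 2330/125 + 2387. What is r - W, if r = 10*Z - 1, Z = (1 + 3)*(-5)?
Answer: -65166/25 ≈ -2606.6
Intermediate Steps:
Z = -20 (Z = 4*(-5) = -20)
W = 60141/25 (W = 2330*(1/125) + 2387 = 466/25 + 2387 = 60141/25 ≈ 2405.6)
r = -201 (r = 10*(-20) - 1 = -200 - 1 = -201)
r - W = -201 - 1*60141/25 = -201 - 60141/25 = -65166/25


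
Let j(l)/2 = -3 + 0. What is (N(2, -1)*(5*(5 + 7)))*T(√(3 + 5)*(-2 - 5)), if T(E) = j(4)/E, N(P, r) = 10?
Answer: 900*√2/7 ≈ 181.83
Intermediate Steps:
j(l) = -6 (j(l) = 2*(-3 + 0) = 2*(-3) = -6)
T(E) = -6/E
(N(2, -1)*(5*(5 + 7)))*T(√(3 + 5)*(-2 - 5)) = (10*(5*(5 + 7)))*(-6*1/((-2 - 5)*√(3 + 5))) = (10*(5*12))*(-6*(-√2/28)) = (10*60)*(-6*(-√2/28)) = 600*(-6*(-√2/28)) = 600*(-(-3)*√2/14) = 600*(3*√2/14) = 900*√2/7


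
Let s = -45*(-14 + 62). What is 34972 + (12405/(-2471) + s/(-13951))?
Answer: 24600393233/703529 ≈ 34967.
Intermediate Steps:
s = -2160 (s = -45*48 = -2160)
34972 + (12405/(-2471) + s/(-13951)) = 34972 + (12405/(-2471) - 2160/(-13951)) = 34972 + (12405*(-1/2471) - 2160*(-1/13951)) = 34972 + (-12405/2471 + 2160/13951) = 34972 - 3422955/703529 = 24600393233/703529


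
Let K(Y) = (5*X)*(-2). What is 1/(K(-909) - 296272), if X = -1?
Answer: -1/296262 ≈ -3.3754e-6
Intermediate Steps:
K(Y) = 10 (K(Y) = (5*(-1))*(-2) = -5*(-2) = 10)
1/(K(-909) - 296272) = 1/(10 - 296272) = 1/(-296262) = -1/296262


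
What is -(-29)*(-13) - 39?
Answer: -416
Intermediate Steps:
-(-29)*(-13) - 39 = -29*13 - 39 = -377 - 39 = -416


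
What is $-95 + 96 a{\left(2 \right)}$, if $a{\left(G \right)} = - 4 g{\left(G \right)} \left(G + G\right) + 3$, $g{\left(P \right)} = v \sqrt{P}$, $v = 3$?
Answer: $193 - 4608 \sqrt{2} \approx -6323.7$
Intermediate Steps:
$g{\left(P \right)} = 3 \sqrt{P}$
$a{\left(G \right)} = 3 - 24 G^{\frac{3}{2}}$ ($a{\left(G \right)} = - 4 \cdot 3 \sqrt{G} \left(G + G\right) + 3 = - 4 \cdot 3 \sqrt{G} 2 G + 3 = - 4 \cdot 6 G^{\frac{3}{2}} + 3 = - 24 G^{\frac{3}{2}} + 3 = 3 - 24 G^{\frac{3}{2}}$)
$-95 + 96 a{\left(2 \right)} = -95 + 96 \left(3 - 24 \cdot 2^{\frac{3}{2}}\right) = -95 + 96 \left(3 - 24 \cdot 2 \sqrt{2}\right) = -95 + 96 \left(3 - 48 \sqrt{2}\right) = -95 + \left(288 - 4608 \sqrt{2}\right) = 193 - 4608 \sqrt{2}$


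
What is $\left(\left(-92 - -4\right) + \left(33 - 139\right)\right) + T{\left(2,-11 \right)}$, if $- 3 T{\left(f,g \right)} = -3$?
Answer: $-193$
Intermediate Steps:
$T{\left(f,g \right)} = 1$ ($T{\left(f,g \right)} = \left(- \frac{1}{3}\right) \left(-3\right) = 1$)
$\left(\left(-92 - -4\right) + \left(33 - 139\right)\right) + T{\left(2,-11 \right)} = \left(\left(-92 - -4\right) + \left(33 - 139\right)\right) + 1 = \left(\left(-92 + 4\right) + \left(33 - 139\right)\right) + 1 = \left(-88 - 106\right) + 1 = -194 + 1 = -193$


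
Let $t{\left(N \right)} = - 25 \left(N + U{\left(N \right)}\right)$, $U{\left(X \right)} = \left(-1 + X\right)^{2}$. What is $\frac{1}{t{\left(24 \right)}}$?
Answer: $- \frac{1}{13825} \approx -7.2333 \cdot 10^{-5}$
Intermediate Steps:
$t{\left(N \right)} = - 25 N - 25 \left(-1 + N\right)^{2}$ ($t{\left(N \right)} = - 25 \left(N + \left(-1 + N\right)^{2}\right) = - 25 N - 25 \left(-1 + N\right)^{2}$)
$\frac{1}{t{\left(24 \right)}} = \frac{1}{-25 - 25 \cdot 24^{2} + 25 \cdot 24} = \frac{1}{-25 - 14400 + 600} = \frac{1}{-13825} = - \frac{1}{13825}$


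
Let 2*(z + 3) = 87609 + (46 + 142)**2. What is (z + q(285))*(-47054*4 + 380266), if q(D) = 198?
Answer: 11844011575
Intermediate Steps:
z = 122947/2 (z = -3 + (87609 + (46 + 142)**2)/2 = -3 + (87609 + 188**2)/2 = -3 + (87609 + 35344)/2 = -3 + (1/2)*122953 = -3 + 122953/2 = 122947/2 ≈ 61474.)
(z + q(285))*(-47054*4 + 380266) = (122947/2 + 198)*(-47054*4 + 380266) = 123343*(-188216 + 380266)/2 = (123343/2)*192050 = 11844011575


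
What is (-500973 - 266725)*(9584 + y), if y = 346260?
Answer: -273180727112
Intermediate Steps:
(-500973 - 266725)*(9584 + y) = (-500973 - 266725)*(9584 + 346260) = -767698*355844 = -273180727112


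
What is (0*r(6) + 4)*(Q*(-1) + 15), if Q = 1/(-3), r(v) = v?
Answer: 184/3 ≈ 61.333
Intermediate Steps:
Q = -1/3 ≈ -0.33333
(0*r(6) + 4)*(Q*(-1) + 15) = (0*6 + 4)*(-1/3*(-1) + 15) = (0 + 4)*(1/3 + 15) = 4*(46/3) = 184/3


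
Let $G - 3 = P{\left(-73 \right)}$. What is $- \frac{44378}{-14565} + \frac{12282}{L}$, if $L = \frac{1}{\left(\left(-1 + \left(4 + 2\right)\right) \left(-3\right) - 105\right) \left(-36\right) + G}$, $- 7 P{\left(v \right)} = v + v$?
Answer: $\frac{5439427353956}{101955} \approx 5.3351 \cdot 10^{7}$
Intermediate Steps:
$P{\left(v \right)} = - \frac{2 v}{7}$ ($P{\left(v \right)} = - \frac{v + v}{7} = - \frac{2 v}{7}$)
$G = \frac{167}{7}$ ($G = 3 - - \frac{146}{7} = 3 + \frac{146}{7} = \frac{167}{7} \approx 23.857$)
$L = \frac{7}{30407}$ ($L = \frac{1}{\left(\left(-1 + \left(4 + 2\right)\right) \left(-3\right) - 105\right) \left(-36\right) + \frac{167}{7}} = \frac{1}{\left(\left(-1 + 6\right) \left(-3\right) - 105\right) \left(-36\right) + \frac{167}{7}} = \frac{1}{\left(5 \left(-3\right) - 105\right) \left(-36\right) + \frac{167}{7}} = \frac{1}{\left(-15 - 105\right) \left(-36\right) + \frac{167}{7}} = \frac{1}{\left(-120\right) \left(-36\right) + \frac{167}{7}} = \frac{1}{4320 + \frac{167}{7}} = \frac{1}{\frac{30407}{7}} = \frac{7}{30407} \approx 0.00023021$)
$- \frac{44378}{-14565} + \frac{12282}{L} = - \frac{44378}{-14565} + \frac{12282}{\frac{7}{30407}} = \left(-44378\right) \left(- \frac{1}{14565}\right) + 12282 \cdot \frac{30407}{7} = \frac{44378}{14565} + \frac{373458774}{7} = \frac{5439427353956}{101955}$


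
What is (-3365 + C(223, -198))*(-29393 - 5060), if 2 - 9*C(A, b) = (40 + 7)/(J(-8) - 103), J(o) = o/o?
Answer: 106419081007/918 ≈ 1.1592e+8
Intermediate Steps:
J(o) = 1
C(A, b) = 251/918 (C(A, b) = 2/9 - (40 + 7)/(9*(1 - 103)) = 2/9 - 47/(9*(-102)) = 2/9 - 47*(-1)/(9*102) = 2/9 - ⅑*(-47/102) = 2/9 + 47/918 = 251/918)
(-3365 + C(223, -198))*(-29393 - 5060) = (-3365 + 251/918)*(-29393 - 5060) = -3088819/918*(-34453) = 106419081007/918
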